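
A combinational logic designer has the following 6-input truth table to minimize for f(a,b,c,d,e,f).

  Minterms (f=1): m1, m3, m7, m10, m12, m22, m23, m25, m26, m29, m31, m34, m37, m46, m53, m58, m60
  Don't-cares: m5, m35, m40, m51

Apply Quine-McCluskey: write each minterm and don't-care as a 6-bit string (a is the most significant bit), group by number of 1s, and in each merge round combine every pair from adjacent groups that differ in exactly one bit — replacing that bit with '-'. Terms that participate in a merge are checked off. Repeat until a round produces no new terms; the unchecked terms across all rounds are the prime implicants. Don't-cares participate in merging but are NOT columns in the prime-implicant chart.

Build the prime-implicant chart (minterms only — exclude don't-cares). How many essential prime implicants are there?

10

[col 0] 000001*, 000011*, 000101*, 000111*, 001010*, 001100, 010110*, 010111*, 011001*, 011010*, 011101*, 011111*, 100010*, 100011*, 100101*, 101000, 101110, 110011*, 110101*, 111010*, 111100
[col 1] -00011, -00101, -11010, 0-0111, 0-1010, 000-01*, 000-11*, 0000-1*, 0001-1*, 01-111, 01011-, 011-01, 0111-1, 1-0011, 1-0101, 10001-
[col 2] 000--1
Prime implicants: -00011, -00101, -11010, 0-0111, 0-1010, 000--1, 001100, 01-111, 01011-, 011-01, 0111-1, 1-0011, 1-0101, 10001-, 101000, 101110, 111100
PI chart (minterm → PIs covering it):
  1 | 000--1  (sole → essential)
  3 | -00011,000--1
  7 | 0-0111,000--1
  10 | 0-1010  (sole → essential)
  12 | 001100  (sole → essential)
  22 | 01011-  (sole → essential)
  23 | 0-0111,01-111,01011-
  25 | 011-01  (sole → essential)
  26 | -11010,0-1010
  29 | 011-01,0111-1
  31 | 01-111,0111-1
  34 | 10001-  (sole → essential)
  37 | -00101,1-0101
  46 | 101110  (sole → essential)
  53 | 1-0101  (sole → essential)
  58 | -11010  (sole → essential)
  60 | 111100  (sole → essential)
Essential prime implicants: -11010, 0-1010, 000--1, 001100, 01011-, 011-01, 1-0101, 10001-, 101110, 111100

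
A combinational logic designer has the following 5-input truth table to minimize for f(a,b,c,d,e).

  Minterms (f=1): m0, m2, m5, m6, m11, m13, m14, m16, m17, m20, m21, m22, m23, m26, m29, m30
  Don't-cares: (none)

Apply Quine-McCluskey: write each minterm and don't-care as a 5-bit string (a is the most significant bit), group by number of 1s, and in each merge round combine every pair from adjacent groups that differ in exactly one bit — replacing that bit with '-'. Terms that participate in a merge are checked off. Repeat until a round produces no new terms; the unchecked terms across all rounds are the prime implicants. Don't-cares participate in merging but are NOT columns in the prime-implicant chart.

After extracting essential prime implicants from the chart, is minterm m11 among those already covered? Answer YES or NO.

YES

[col 0] 00000*, 00010*, 00101*, 00110*, 01011, 01101*, 01110*, 10000*, 10001*, 10100*, 10101*, 10110*, 10111*, 11010*, 11101*, 11110*
[col 1] -0000, -0101*, -0110*, -1101*, -1110*, 0-101*, 0-110*, 00-10, 000-0, 1-101*, 1-110*, 10-00*, 10-01*, 1000-*, 101-0*, 101-1*, 1010-*, 1011-*, 11-10
[col 2] --101, --110, 10-0-, 101--
Prime implicants: --101, --110, -0000, 00-10, 000-0, 01011, 10-0-, 101--, 11-10
PI chart (minterm → PIs covering it):
  0 | -0000,000-0
  2 | 00-10,000-0
  5 | --101  (sole → essential)
  6 | --110,00-10
  11 | 01011  (sole → essential)
  13 | --101  (sole → essential)
  14 | --110  (sole → essential)
  16 | -0000,10-0-
  17 | 10-0-  (sole → essential)
  20 | 10-0-,101--
  21 | --101,10-0-,101--
  22 | --110,101--
  23 | 101--  (sole → essential)
  26 | 11-10  (sole → essential)
  29 | --101  (sole → essential)
  30 | --110,11-10
Essential prime implicants: --101, --110, 01011, 10-0-, 101--, 11-10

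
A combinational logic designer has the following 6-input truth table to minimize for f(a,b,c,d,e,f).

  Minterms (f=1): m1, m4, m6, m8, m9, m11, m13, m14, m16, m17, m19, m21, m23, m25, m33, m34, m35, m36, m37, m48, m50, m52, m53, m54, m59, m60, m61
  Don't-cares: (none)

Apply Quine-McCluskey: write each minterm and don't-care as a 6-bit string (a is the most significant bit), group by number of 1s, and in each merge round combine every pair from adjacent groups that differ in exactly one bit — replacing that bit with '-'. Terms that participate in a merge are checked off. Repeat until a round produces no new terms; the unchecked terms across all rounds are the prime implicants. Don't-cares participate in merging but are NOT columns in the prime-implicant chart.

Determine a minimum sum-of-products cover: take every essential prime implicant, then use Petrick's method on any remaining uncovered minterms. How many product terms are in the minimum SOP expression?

Round 0: 000001✓ 000100✓ 000110✓ 001000✓ 001001✓ 001011✓ 001101✓ 001110✓ 010000✓ 010001✓ 010011✓ 010101✓ 010111✓ 011001✓ 100001✓ 100010✓ 100011✓ 100100✓ 100101✓ 110000✓ 110010✓ 110100✓ 110101✓ 110110✓ 111011 111100✓ 111101✓
Round 1: -00001 -00100 -10000 -10101 0-0001✓ 0-1001✓ 00-001✓ 00-110 0001-0 001-01 0010-1 00100- 01-001✓ 010-01✓ 010-11✓ 0100-1✓ 01000- 0101-1✓ 1-0010 1-0100✓ 1-0101✓ 100-01 1000-1 10001- 10010-✓ 11-100✓ 11-101✓ 110-00✓ 110-10✓ 1100-0✓ 1101-0✓ 11010-✓ 11110-✓
Round 2: 0--001 010--1 1-010- 11-10- 110--0
PIs = {-00001, -00100, -10000, -10101, 0--001, 00-110, 0001-0, 001-01, 0010-1, 00100-, 010--1, 01000-, 1-0010, 1-010-, 100-01, 1000-1, 10001-, 11-10-, 110--0, 111011}
Coverage chart:
  m1: -00001,0--001
  m4: -00100,0001-0
  m6: 00-110,0001-0
  m8: 00100- ←essential
  m9: 0--001,001-01,0010-1,00100-
  m11: 0010-1 ←essential
  m13: 001-01 ←essential
  m14: 00-110 ←essential
  m16: -10000,01000-
  m17: 0--001,010--1,01000-
  m19: 010--1 ←essential
  m21: -10101,010--1
  m23: 010--1 ←essential
  m25: 0--001 ←essential
  m33: -00001,100-01,1000-1
  m34: 1-0010,10001-
  m35: 1000-1,10001-
  m36: -00100,1-010-
  m37: 1-010-,100-01
  m48: -10000,110--0
  m50: 1-0010,110--0
  m52: 1-010-,11-10-,110--0
  m53: -10101,1-010-,11-10-
  m54: 110--0 ←essential
  m59: 111011 ←essential
  m60: 11-10- ←essential
  m61: 11-10- ←essential
Essential: 0--001, 00-110, 001-01, 0010-1, 00100-, 010--1, 11-10-, 110--0, 111011
Petrick residual → -00100, -10000, 100-01, 10001-
Min cover (13 terms): b'c'de'f' + bc'd'e'f' + a'd'e'f + a'b'def' + a'b'ce'f + a'b'cd'f + a'b'cd'e' + a'bc'f + ab'c'e'f + ab'c'd'e + abde' + abc'f' + abcd'ef

13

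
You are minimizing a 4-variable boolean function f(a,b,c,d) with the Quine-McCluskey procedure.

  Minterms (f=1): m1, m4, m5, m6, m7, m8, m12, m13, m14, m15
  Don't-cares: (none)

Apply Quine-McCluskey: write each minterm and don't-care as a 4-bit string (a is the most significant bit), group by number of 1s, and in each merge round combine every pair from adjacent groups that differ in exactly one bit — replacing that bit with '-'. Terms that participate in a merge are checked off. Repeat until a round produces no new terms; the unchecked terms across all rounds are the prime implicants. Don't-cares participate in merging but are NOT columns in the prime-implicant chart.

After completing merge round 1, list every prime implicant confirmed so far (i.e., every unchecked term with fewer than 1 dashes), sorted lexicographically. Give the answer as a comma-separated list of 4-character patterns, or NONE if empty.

size-2^0 implicants → 0001(✓)  0100(✓)  0101(✓)  0110(✓)  0111(✓)  1000(✓)  1100(✓)  1101(✓)  1110(✓)  1111(✓)
size-2^1 implicants → -100(✓)  -101(✓)  -110(✓)  -111(✓)  0-01  01-0(✓)  01-1(✓)  010-(✓)  011-(✓)  1-00  11-0(✓)  11-1(✓)  110-(✓)  111-(✓)
size-2^2 implicants → -1-0(✓)  -1-1(✓)  -10-(✓)  -11-(✓)  01--(✓)  11--(✓)
size-2^3 implicants → -1--
Unchecked terms (primes): -1--, 0-01, 1-00

NONE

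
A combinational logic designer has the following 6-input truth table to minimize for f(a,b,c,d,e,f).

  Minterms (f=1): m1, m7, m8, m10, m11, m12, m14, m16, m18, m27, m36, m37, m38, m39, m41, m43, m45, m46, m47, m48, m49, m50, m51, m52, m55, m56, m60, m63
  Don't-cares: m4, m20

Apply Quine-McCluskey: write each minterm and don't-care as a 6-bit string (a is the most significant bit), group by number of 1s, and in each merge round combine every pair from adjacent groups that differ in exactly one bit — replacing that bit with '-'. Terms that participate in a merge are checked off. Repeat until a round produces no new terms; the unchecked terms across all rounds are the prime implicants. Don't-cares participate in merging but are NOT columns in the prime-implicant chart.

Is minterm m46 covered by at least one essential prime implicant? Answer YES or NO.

Round 0: 000001 000100✓ 000111✓ 001000✓ 001010✓ 001011✓ 001100✓ 001110✓ 010000✓ 010010✓ 010100✓ 011011✓ 100100✓ 100101✓ 100110✓ 100111✓ 101001✓ 101011✓ 101101✓ 101110✓ 101111✓ 110000✓ 110001✓ 110010✓ 110011✓ 110100✓ 110111✓ 111000✓ 111100✓ 111111✓
Round 1: -00100✓ -00111 -01011 -01110 -10000✓ -10010✓ -10100✓ 0-0100✓ 0-1011 00-100 001-00✓ 001-10✓ 0010-0✓ 00101- 0011-0✓ 010-00✓ 0100-0✓ 1-0100✓ 1-0111✓ 1-1111✓ 10-101✓ 10-110✓ 10-111✓ 1001-0✓ 1001-1✓ 10010-✓ 10011-✓ 101-01✓ 101-11✓ 1010-1✓ 1011-1✓ 10111-✓ 11-000✓ 11-100✓ 11-111✓ 110-00✓ 110-11 1100-0✓ 1100-1✓ 11000-✓ 11001-✓ 111-00✓
Round 2: --0100 -10-00 -100-0 001--0 1--111 10-1-1 10-11- 1001-- 101--1 11--00 1100--
PIs = {--0100, -00111, -01011, -01110, -10-00, -100-0, 0-1011, 00-100, 000001, 001--0, 00101-, 1--111, 10-1-1, 10-11-, 1001--, 101--1, 11--00, 110-11, 1100--}
Coverage chart:
  m1: 000001 ←essential
  m7: -00111 ←essential
  m8: 001--0 ←essential
  m10: 001--0,00101-
  m11: -01011,0-1011,00101-
  m12: 00-100,001--0
  m14: -01110,001--0
  m16: -10-00,-100-0
  m18: -100-0 ←essential
  m27: 0-1011 ←essential
  m36: --0100,1001--
  m37: 10-1-1,1001--
  m38: 10-11-,1001--
  m39: -00111,1--111,10-1-1,10-11-,1001--
  m41: 101--1 ←essential
  m43: -01011,101--1
  m45: 10-1-1,101--1
  m46: -01110,10-11-
  m47: 1--111,10-1-1,10-11-,101--1
  m48: -10-00,-100-0,11--00,1100--
  m49: 1100-- ←essential
  m50: -100-0,1100--
  m51: 110-11,1100--
  m52: --0100,-10-00,11--00
  m55: 1--111,110-11
  m56: 11--00 ←essential
  m60: 11--00 ←essential
  m63: 1--111 ←essential
Essential: -00111, -100-0, 0-1011, 000001, 001--0, 1--111, 101--1, 11--00, 1100--

NO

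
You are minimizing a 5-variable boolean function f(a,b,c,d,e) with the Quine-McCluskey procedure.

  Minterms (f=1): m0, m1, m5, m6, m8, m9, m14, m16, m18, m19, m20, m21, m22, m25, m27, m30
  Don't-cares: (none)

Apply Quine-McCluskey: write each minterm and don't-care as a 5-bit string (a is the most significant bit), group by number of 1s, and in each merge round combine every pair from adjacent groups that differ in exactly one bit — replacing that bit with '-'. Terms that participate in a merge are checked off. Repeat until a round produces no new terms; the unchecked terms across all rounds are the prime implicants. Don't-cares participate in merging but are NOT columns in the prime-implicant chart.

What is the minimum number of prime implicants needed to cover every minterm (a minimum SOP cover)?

Round 0: 00000✓ 00001✓ 00101✓ 00110✓ 01000✓ 01001✓ 01110✓ 10000✓ 10010✓ 10011✓ 10100✓ 10101✓ 10110✓ 11001✓ 11011✓ 11110✓
Round 1: -0000 -0101 -0110✓ -1001 -1110✓ 0-000✓ 0-001✓ 0-110✓ 00-01 0000-✓ 0100-✓ 1-011 1-110✓ 10-00✓ 10-10✓ 100-0✓ 1001- 101-0✓ 1010- 110-1
Round 2: --110 0-00- 10--0
PIs = {--110, -0000, -0101, -1001, 0-00-, 00-01, 1-011, 10--0, 1001-, 1010-, 110-1}
Coverage chart:
  m0: -0000,0-00-
  m1: 0-00-,00-01
  m5: -0101,00-01
  m6: --110 ←essential
  m8: 0-00- ←essential
  m9: -1001,0-00-
  m14: --110 ←essential
  m16: -0000,10--0
  m18: 10--0,1001-
  m19: 1-011,1001-
  m20: 10--0,1010-
  m21: -0101,1010-
  m22: --110,10--0
  m25: -1001,110-1
  m27: 1-011,110-1
  m30: --110 ←essential
Essential: --110, 0-00-
Petrick residual → -0101, -1001, 1-011, 10--0
Min cover (6 terms): cde' + b'cd'e + bc'd'e + a'c'd' + ac'de + ab'e'

6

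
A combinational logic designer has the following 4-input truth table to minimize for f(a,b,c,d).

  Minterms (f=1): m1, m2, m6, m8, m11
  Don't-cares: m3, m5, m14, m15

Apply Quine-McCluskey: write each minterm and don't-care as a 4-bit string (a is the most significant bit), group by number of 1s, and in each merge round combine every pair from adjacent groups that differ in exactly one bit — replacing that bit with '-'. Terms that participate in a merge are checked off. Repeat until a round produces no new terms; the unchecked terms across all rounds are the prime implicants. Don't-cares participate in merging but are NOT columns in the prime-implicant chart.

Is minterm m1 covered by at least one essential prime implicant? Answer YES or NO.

size-2^0 implicants → 0001(✓)  0010(✓)  0011(✓)  0101(✓)  0110(✓)  1000  1011(✓)  1110(✓)  1111(✓)
size-2^1 implicants → -011  -110  0-01  0-10  00-1  001-  1-11  111-
Unchecked terms (primes): -011, -110, 0-01, 0-10, 00-1, 001-, 1-11, 1000, 111-
Minterm coverage:
  m1 ⊆ 0-01,00-1
  m2 ⊆ 0-10,001-
  m6 ⊆ -110,0-10
  m8 ⊆ 1000 [E]
  m11 ⊆ -011,1-11
E = {1000}

NO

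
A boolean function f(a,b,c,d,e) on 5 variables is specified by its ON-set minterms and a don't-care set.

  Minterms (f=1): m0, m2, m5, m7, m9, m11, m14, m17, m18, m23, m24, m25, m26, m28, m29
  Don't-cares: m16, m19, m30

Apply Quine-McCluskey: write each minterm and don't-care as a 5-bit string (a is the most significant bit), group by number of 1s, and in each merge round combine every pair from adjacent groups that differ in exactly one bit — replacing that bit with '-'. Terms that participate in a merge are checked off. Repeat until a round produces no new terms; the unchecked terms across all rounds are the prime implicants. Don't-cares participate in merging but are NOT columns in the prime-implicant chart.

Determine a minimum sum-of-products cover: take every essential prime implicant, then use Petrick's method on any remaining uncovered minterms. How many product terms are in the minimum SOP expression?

8

Round 0: 00000✓ 00010✓ 00101✓ 00111✓ 01001✓ 01011✓ 01110✓ 10000✓ 10001✓ 10010✓ 10011✓ 10111✓ 11000✓ 11001✓ 11010✓ 11100✓ 11101✓ 11110✓
Round 1: -0000✓ -0010✓ -0111 -1001 -1110 000-0✓ 001-1 010-1 1-000✓ 1-001✓ 1-010✓ 10-11 100-0✓ 100-1✓ 1000-✓ 1001-✓ 11-00✓ 11-01✓ 11-10✓ 110-0✓ 1100-✓ 111-0✓ 1110-✓
Round 2: -00-0 1-0-0 1-00- 100-- 11--0 11-0-
PIs = {-00-0, -0111, -1001, -1110, 001-1, 010-1, 1-0-0, 1-00-, 10-11, 100--, 11--0, 11-0-}
Coverage chart:
  m0: -00-0 ←essential
  m2: -00-0 ←essential
  m5: 001-1 ←essential
  m7: -0111,001-1
  m9: -1001,010-1
  m11: 010-1 ←essential
  m14: -1110 ←essential
  m17: 1-00-,100--
  m18: -00-0,1-0-0,100--
  m23: -0111,10-11
  m24: 1-0-0,1-00-,11--0,11-0-
  m25: -1001,1-00-,11-0-
  m26: 1-0-0,11--0
  m28: 11--0,11-0-
  m29: 11-0- ←essential
Essential: -00-0, -1110, 001-1, 010-1, 11-0-
Petrick residual → -0111, 1-0-0, 1-00-
Min cover (8 terms): b'c'e' + b'cde + bcde' + a'b'ce + a'bc'e + ac'e' + ac'd' + abd'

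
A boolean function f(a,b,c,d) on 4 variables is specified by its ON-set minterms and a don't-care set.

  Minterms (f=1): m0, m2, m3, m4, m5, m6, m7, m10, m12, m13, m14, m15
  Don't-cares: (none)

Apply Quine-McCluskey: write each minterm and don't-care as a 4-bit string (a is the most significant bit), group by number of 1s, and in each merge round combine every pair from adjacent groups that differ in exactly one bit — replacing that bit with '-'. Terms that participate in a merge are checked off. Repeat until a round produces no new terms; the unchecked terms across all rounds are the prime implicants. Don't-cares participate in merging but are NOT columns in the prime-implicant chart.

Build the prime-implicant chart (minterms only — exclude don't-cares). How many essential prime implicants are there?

4

Round 0: 0000✓ 0010✓ 0011✓ 0100✓ 0101✓ 0110✓ 0111✓ 1010✓ 1100✓ 1101✓ 1110✓ 1111✓
Round 1: -010✓ -100✓ -101✓ -110✓ -111✓ 0-00✓ 0-10✓ 0-11✓ 00-0✓ 001-✓ 01-0✓ 01-1✓ 010-✓ 011-✓ 1-10✓ 11-0✓ 11-1✓ 110-✓ 111-✓
Round 2: --10 -1-0✓ -1-1✓ -10-✓ -11-✓ 0--0 0-1- 01--✓ 11--✓
Round 3: -1--
PIs = {--10, -1--, 0--0, 0-1-}
Coverage chart:
  m0: 0--0 ←essential
  m2: --10,0--0,0-1-
  m3: 0-1- ←essential
  m4: -1--,0--0
  m5: -1-- ←essential
  m6: --10,-1--,0--0,0-1-
  m7: -1--,0-1-
  m10: --10 ←essential
  m12: -1-- ←essential
  m13: -1-- ←essential
  m14: --10,-1--
  m15: -1-- ←essential
Essential: --10, -1--, 0--0, 0-1-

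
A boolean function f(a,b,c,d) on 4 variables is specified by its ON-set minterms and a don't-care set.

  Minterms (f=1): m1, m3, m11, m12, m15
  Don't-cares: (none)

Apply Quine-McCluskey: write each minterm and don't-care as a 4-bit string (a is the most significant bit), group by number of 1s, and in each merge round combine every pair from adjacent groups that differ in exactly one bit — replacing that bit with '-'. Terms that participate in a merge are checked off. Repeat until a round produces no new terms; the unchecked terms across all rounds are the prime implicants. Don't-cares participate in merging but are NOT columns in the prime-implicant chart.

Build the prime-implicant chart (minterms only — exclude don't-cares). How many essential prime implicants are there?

3

size-2^0 implicants → 0001(✓)  0011(✓)  1011(✓)  1100  1111(✓)
size-2^1 implicants → -011  00-1  1-11
Unchecked terms (primes): -011, 00-1, 1-11, 1100
Minterm coverage:
  m1 ⊆ 00-1 [E]
  m3 ⊆ -011,00-1
  m11 ⊆ -011,1-11
  m12 ⊆ 1100 [E]
  m15 ⊆ 1-11 [E]
E = {00-1, 1-11, 1100}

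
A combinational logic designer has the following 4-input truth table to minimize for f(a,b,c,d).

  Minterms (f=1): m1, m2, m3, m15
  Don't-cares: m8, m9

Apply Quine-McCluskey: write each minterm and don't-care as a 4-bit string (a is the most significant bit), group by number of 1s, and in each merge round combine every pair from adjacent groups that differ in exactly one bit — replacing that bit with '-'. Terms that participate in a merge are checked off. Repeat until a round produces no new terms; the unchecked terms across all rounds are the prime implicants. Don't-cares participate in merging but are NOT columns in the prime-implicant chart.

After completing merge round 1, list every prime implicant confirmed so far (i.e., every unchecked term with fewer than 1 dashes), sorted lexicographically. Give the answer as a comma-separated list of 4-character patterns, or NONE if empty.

size-2^0 implicants → 0001(✓)  0010(✓)  0011(✓)  1000(✓)  1001(✓)  1111
size-2^1 implicants → -001  00-1  001-  100-
Unchecked terms (primes): -001, 00-1, 001-, 100-, 1111

1111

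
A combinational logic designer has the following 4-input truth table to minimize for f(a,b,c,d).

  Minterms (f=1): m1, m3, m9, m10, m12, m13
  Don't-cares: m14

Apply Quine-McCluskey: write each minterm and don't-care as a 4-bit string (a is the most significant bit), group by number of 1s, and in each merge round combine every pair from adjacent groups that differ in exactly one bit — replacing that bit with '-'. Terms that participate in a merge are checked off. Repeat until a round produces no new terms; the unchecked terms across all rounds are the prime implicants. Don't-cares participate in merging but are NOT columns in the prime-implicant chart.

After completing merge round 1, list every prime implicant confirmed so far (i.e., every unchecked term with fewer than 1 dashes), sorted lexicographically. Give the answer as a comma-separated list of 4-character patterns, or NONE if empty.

NONE

[col 0] 0001*, 0011*, 1001*, 1010*, 1100*, 1101*, 1110*
[col 1] -001, 00-1, 1-01, 1-10, 11-0, 110-
Prime implicants: -001, 00-1, 1-01, 1-10, 11-0, 110-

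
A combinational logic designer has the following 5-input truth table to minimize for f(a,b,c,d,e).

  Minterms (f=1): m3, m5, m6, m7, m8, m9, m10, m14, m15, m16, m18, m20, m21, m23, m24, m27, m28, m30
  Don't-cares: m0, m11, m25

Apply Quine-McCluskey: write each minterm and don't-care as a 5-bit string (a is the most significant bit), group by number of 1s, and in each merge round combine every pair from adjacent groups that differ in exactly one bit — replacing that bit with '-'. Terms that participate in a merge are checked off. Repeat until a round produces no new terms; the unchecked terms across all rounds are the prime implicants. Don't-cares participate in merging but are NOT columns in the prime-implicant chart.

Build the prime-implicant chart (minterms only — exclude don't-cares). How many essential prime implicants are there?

[col 0] 00000*, 00011*, 00101*, 00110*, 00111*, 01000*, 01001*, 01010*, 01011*, 01110*, 01111*, 10000*, 10010*, 10100*, 10101*, 10111*, 11000*, 11001*, 11011*, 11100*, 11110*
[col 1] -0000*, -0101*, -0111*, -1000*, -1001*, -1011*, -1110, 0-000*, 0-011*, 0-110*, 0-111*, 00-11*, 001-1*, 0011-*, 01-10*, 01-11*, 010-0*, 010-1*, 0100-*, 0101-*, 0111-*, 1-000*, 1-100*, 10-00*, 100-0, 101-1*, 1010-, 11-00*, 110-1*, 1100-*, 111-0
[col 2] --000, -01-1, -10-1, -100-, 0--11, 0-11-, 01-1-, 010--, 1--00
Prime implicants: --000, -01-1, -10-1, -100-, -1110, 0--11, 0-11-, 01-1-, 010--, 1--00, 100-0, 1010-, 111-0
PI chart (minterm → PIs covering it):
  3 | 0--11  (sole → essential)
  5 | -01-1  (sole → essential)
  6 | 0-11-  (sole → essential)
  7 | -01-1,0--11,0-11-
  8 | --000,-100-,010--
  9 | -10-1,-100-,010--
  10 | 01-1-,010--
  14 | -1110,0-11-,01-1-
  15 | 0--11,0-11-,01-1-
  16 | --000,1--00,100-0
  18 | 100-0  (sole → essential)
  20 | 1--00,1010-
  21 | -01-1,1010-
  23 | -01-1  (sole → essential)
  24 | --000,-100-,1--00
  27 | -10-1  (sole → essential)
  28 | 1--00,111-0
  30 | -1110,111-0
Essential prime implicants: -01-1, -10-1, 0--11, 0-11-, 100-0

5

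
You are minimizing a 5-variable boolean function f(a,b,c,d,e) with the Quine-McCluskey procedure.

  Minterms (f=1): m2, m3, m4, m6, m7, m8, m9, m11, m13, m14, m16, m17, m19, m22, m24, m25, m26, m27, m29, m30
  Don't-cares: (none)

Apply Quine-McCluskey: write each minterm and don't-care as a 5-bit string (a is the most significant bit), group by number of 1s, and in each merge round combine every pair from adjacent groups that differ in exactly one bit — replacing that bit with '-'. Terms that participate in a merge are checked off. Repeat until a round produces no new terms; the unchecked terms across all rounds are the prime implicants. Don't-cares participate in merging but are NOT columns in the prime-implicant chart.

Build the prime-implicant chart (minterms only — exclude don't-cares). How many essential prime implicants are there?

6

size-2^0 implicants → 00010(✓)  00011(✓)  00100(✓)  00110(✓)  00111(✓)  01000(✓)  01001(✓)  01011(✓)  01101(✓)  01110(✓)  10000(✓)  10001(✓)  10011(✓)  10110(✓)  11000(✓)  11001(✓)  11010(✓)  11011(✓)  11101(✓)  11110(✓)
size-2^1 implicants → -0011(✓)  -0110(✓)  -1000(✓)  -1001(✓)  -1011(✓)  -1101(✓)  -1110(✓)  0-011(✓)  0-110(✓)  00-10(✓)  00-11(✓)  0001-(✓)  001-0  0011-(✓)  01-01(✓)  010-1(✓)  0100-(✓)  1-000(✓)  1-001(✓)  1-011(✓)  1-110(✓)  100-1(✓)  1000-(✓)  11-01(✓)  11-10  110-0(✓)  110-1(✓)  1100-(✓)  1101-(✓)
size-2^2 implicants → --011  --110  -1-01  -10-1  -100-  00-1-  1-0-1  1-00-  110--
Unchecked terms (primes): --011, --110, -1-01, -10-1, -100-, 00-1-, 001-0, 1-0-1, 1-00-, 11-10, 110--
Minterm coverage:
  m2 ⊆ 00-1- [E]
  m3 ⊆ --011,00-1-
  m4 ⊆ 001-0 [E]
  m6 ⊆ --110,00-1-,001-0
  m7 ⊆ 00-1- [E]
  m8 ⊆ -100- [E]
  m9 ⊆ -1-01,-10-1,-100-
  m11 ⊆ --011,-10-1
  m13 ⊆ -1-01 [E]
  m14 ⊆ --110 [E]
  m16 ⊆ 1-00- [E]
  m17 ⊆ 1-0-1,1-00-
  m19 ⊆ --011,1-0-1
  m22 ⊆ --110 [E]
  m24 ⊆ -100-,1-00-,110--
  m25 ⊆ -1-01,-10-1,-100-,1-0-1,1-00-,110--
  m26 ⊆ 11-10,110--
  m27 ⊆ --011,-10-1,1-0-1,110--
  m29 ⊆ -1-01 [E]
  m30 ⊆ --110,11-10
E = {--110, -1-01, -100-, 00-1-, 001-0, 1-00-}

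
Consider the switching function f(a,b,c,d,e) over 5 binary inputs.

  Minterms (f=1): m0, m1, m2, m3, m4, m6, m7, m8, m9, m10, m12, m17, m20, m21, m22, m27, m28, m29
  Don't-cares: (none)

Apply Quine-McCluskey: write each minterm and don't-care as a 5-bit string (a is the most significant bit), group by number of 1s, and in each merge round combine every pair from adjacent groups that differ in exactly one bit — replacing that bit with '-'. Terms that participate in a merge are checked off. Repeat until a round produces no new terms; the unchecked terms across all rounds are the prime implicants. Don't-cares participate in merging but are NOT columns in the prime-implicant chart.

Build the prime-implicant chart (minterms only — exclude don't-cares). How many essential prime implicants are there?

[col 0] 00000*, 00001*, 00010*, 00011*, 00100*, 00110*, 00111*, 01000*, 01001*, 01010*, 01100*, 10001*, 10100*, 10101*, 10110*, 11011, 11100*, 11101*
[col 1] -0001, -0100*, -0110*, -1100*, 0-000*, 0-001*, 0-010*, 0-100*, 00-00*, 00-10*, 00-11*, 000-0*, 000-1*, 0000-*, 0001-*, 001-0*, 0011-*, 01-00*, 010-0*, 0100-*, 1-100*, 1-101*, 10-01, 101-0*, 1010-*, 1110-*
[col 2] --100, -01-0, 0--00, 0-0-0, 0-00-, 00--0, 00-1-, 000--, 1-10-
Prime implicants: --100, -0001, -01-0, 0--00, 0-0-0, 0-00-, 00--0, 00-1-, 000--, 1-10-, 10-01, 11011
PI chart (minterm → PIs covering it):
  0 | 0--00,0-0-0,0-00-,00--0,000--
  1 | -0001,0-00-,000--
  2 | 0-0-0,00--0,00-1-,000--
  3 | 00-1-,000--
  4 | --100,-01-0,0--00,00--0
  6 | -01-0,00--0,00-1-
  7 | 00-1-  (sole → essential)
  8 | 0--00,0-0-0,0-00-
  9 | 0-00-  (sole → essential)
  10 | 0-0-0  (sole → essential)
  12 | --100,0--00
  17 | -0001,10-01
  20 | --100,-01-0,1-10-
  21 | 1-10-,10-01
  22 | -01-0  (sole → essential)
  27 | 11011  (sole → essential)
  28 | --100,1-10-
  29 | 1-10-  (sole → essential)
Essential prime implicants: -01-0, 0-0-0, 0-00-, 00-1-, 1-10-, 11011

6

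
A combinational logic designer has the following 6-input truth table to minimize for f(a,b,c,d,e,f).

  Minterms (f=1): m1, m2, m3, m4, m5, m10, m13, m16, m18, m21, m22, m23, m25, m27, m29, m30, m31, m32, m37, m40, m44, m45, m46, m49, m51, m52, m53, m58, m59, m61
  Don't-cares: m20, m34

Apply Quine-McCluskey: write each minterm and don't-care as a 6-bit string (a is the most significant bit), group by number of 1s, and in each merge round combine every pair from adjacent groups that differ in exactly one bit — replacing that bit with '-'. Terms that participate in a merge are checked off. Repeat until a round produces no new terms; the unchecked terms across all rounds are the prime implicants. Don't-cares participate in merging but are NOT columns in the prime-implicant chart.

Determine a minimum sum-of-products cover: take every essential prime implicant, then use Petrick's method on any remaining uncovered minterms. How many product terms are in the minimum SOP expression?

size-2^0 implicants → 000001(✓)  000010(✓)  000011(✓)  000100(✓)  000101(✓)  001010(✓)  001101(✓)  010000(✓)  010010(✓)  010100(✓)  010101(✓)  010110(✓)  010111(✓)  011001(✓)  011011(✓)  011101(✓)  011110(✓)  011111(✓)  100000(✓)  100010(✓)  100101(✓)  101000(✓)  101100(✓)  101101(✓)  101110(✓)  110001(✓)  110011(✓)  110100(✓)  110101(✓)  111010(✓)  111011(✓)  111101(✓)
size-2^1 implicants → -00010  -00101(✓)  -01101(✓)  -10100(✓)  -10101(✓)  -11011  -11101(✓)  0-0010  0-0100(✓)  0-0101(✓)  0-1101(✓)  00-010  00-101(✓)  000-01  0000-1  00001-  00010-(✓)  01-101(✓)  01-110(✓)  01-111(✓)  010-00(✓)  010-10(✓)  0100-0(✓)  0101-0(✓)  0101-1(✓)  01010-(✓)  01011-(✓)  011-01(✓)  011-11(✓)  0110-1(✓)  0111-1(✓)  01111-(✓)  1-0101(✓)  1-1101(✓)  10-000  10-101(✓)  1000-0  101-00  1011-0  10110-  11-011  11-101(✓)  110-01  1100-1  11010-(✓)  11101-
size-2^2 implicants → --0101(✓)  --1101(✓)  -0-101(✓)  -1-101(✓)  -1010-  0--101(✓)  0-010-  01-1-1  01-11-  010--0  0101--  011--1  1--101(✓)
size-2^3 implicants → ---101
Unchecked terms (primes): ---101, -00010, -1010-, -11011, 0-0010, 0-010-, 00-010, 000-01, 0000-1, 00001-, 01-1-1, 01-11-, 010--0, 0101--, 011--1, 10-000, 1000-0, 101-00, 1011-0, 10110-, 11-011, 110-01, 1100-1, 11101-
Minterm coverage:
  m1 ⊆ 000-01,0000-1
  m2 ⊆ -00010,0-0010,00-010,00001-
  m3 ⊆ 0000-1,00001-
  m4 ⊆ 0-010- [E]
  m5 ⊆ ---101,0-010-,000-01
  m10 ⊆ 00-010 [E]
  m13 ⊆ ---101 [E]
  m16 ⊆ 010--0 [E]
  m18 ⊆ 0-0010,010--0
  m21 ⊆ ---101,-1010-,0-010-,01-1-1,0101--
  m22 ⊆ 01-11-,010--0,0101--
  m23 ⊆ 01-1-1,01-11-,0101--
  m25 ⊆ 011--1 [E]
  m27 ⊆ -11011,011--1
  m29 ⊆ ---101,01-1-1,011--1
  m30 ⊆ 01-11- [E]
  m31 ⊆ 01-1-1,01-11-,011--1
  m32 ⊆ 10-000,1000-0
  m37 ⊆ ---101 [E]
  m40 ⊆ 10-000,101-00
  m44 ⊆ 101-00,1011-0,10110-
  m45 ⊆ ---101,10110-
  m46 ⊆ 1011-0 [E]
  m49 ⊆ 110-01,1100-1
  m51 ⊆ 11-011,1100-1
  m52 ⊆ -1010- [E]
  m53 ⊆ ---101,-1010-,110-01
  m58 ⊆ 11101- [E]
  m59 ⊆ -11011,11-011,11101-
  m61 ⊆ ---101 [E]
E = {---101, -1010-, 0-010-, 00-010, 01-11-, 010--0, 011--1, 1011-0, 11101-}
Petrick residual → 0000-1, 10-000, 1100-1
Cover = de'f + bc'de' + a'c'de' + a'b'd'ef' + a'b'c'd'f + a'bde + a'bc'f' + a'bcf + ab'd'e'f' + ab'cdf' + abc'd'f + abcd'e  |cover|=12

12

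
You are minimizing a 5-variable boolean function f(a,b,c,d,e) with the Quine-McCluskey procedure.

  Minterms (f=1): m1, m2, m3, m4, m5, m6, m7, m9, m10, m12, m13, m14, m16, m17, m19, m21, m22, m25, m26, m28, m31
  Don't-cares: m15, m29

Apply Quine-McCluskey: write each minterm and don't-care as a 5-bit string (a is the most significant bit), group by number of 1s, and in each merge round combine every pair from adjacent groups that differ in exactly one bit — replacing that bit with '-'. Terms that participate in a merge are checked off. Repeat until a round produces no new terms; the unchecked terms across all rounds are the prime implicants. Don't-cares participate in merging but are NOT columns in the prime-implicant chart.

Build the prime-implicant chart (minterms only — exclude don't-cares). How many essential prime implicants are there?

8

size-2^0 implicants → 00001(✓)  00010(✓)  00011(✓)  00100(✓)  00101(✓)  00110(✓)  00111(✓)  01001(✓)  01010(✓)  01100(✓)  01101(✓)  01110(✓)  01111(✓)  10000(✓)  10001(✓)  10011(✓)  10101(✓)  10110(✓)  11001(✓)  11010(✓)  11100(✓)  11101(✓)  11111(✓)
size-2^1 implicants → -0001(✓)  -0011(✓)  -0101(✓)  -0110  -1001(✓)  -1010  -1100(✓)  -1101(✓)  -1111(✓)  0-001(✓)  0-010(✓)  0-100(✓)  0-101(✓)  0-110(✓)  0-111(✓)  00-01(✓)  00-10(✓)  00-11(✓)  000-1(✓)  0001-(✓)  001-0(✓)  001-1(✓)  0010-(✓)  0011-(✓)  01-01(✓)  01-10(✓)  011-0(✓)  011-1(✓)  0110-(✓)  0111-(✓)  1-001(✓)  1-101(✓)  10-01(✓)  100-1(✓)  1000-  11-01(✓)  111-1(✓)  1110-(✓)
size-2^2 implicants → --001(✓)  --101(✓)  -0-01(✓)  -00-1  -1-01(✓)  -11-1  -110-  0--01(✓)  0--10  0-1-0(✓)  0-1-1(✓)  0-10-(✓)  0-11-(✓)  00--1  00-1-  001--(✓)  011--(✓)  1--01(✓)
size-2^3 implicants → ---01  0-1--
Unchecked terms (primes): ---01, -00-1, -0110, -1010, -11-1, -110-, 0--10, 0-1--, 00--1, 00-1-, 1000-
Minterm coverage:
  m1 ⊆ ---01,-00-1,00--1
  m2 ⊆ 0--10,00-1-
  m3 ⊆ -00-1,00--1,00-1-
  m4 ⊆ 0-1-- [E]
  m5 ⊆ ---01,0-1--,00--1
  m6 ⊆ -0110,0--10,0-1--,00-1-
  m7 ⊆ 0-1--,00--1,00-1-
  m9 ⊆ ---01 [E]
  m10 ⊆ -1010,0--10
  m12 ⊆ -110-,0-1--
  m13 ⊆ ---01,-11-1,-110-,0-1--
  m14 ⊆ 0--10,0-1--
  m16 ⊆ 1000- [E]
  m17 ⊆ ---01,-00-1,1000-
  m19 ⊆ -00-1 [E]
  m21 ⊆ ---01 [E]
  m22 ⊆ -0110 [E]
  m25 ⊆ ---01 [E]
  m26 ⊆ -1010 [E]
  m28 ⊆ -110- [E]
  m31 ⊆ -11-1 [E]
E = {---01, -00-1, -0110, -1010, -11-1, -110-, 0-1--, 1000-}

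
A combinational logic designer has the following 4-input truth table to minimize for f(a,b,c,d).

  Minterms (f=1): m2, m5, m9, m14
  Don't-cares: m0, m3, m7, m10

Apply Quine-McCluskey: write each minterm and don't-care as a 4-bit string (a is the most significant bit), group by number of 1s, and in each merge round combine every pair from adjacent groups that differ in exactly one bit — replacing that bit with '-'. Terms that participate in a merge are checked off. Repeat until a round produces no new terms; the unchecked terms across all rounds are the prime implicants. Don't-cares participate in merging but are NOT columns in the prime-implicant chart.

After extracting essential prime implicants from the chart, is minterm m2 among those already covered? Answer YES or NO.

size-2^0 implicants → 0000(✓)  0010(✓)  0011(✓)  0101(✓)  0111(✓)  1001  1010(✓)  1110(✓)
size-2^1 implicants → -010  0-11  00-0  001-  01-1  1-10
Unchecked terms (primes): -010, 0-11, 00-0, 001-, 01-1, 1-10, 1001
Minterm coverage:
  m2 ⊆ -010,00-0,001-
  m5 ⊆ 01-1 [E]
  m9 ⊆ 1001 [E]
  m14 ⊆ 1-10 [E]
E = {01-1, 1-10, 1001}

NO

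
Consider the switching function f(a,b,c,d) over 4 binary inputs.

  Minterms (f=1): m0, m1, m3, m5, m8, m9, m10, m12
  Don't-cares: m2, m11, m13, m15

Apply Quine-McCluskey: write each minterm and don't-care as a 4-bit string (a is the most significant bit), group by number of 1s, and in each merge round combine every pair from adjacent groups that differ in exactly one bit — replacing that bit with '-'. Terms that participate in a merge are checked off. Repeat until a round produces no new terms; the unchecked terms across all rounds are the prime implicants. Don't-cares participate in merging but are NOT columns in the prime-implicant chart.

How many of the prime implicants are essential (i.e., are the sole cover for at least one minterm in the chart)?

3

size-2^0 implicants → 0000(✓)  0001(✓)  0010(✓)  0011(✓)  0101(✓)  1000(✓)  1001(✓)  1010(✓)  1011(✓)  1100(✓)  1101(✓)  1111(✓)
size-2^1 implicants → -000(✓)  -001(✓)  -010(✓)  -011(✓)  -101(✓)  0-01(✓)  00-0(✓)  00-1(✓)  000-(✓)  001-(✓)  1-00(✓)  1-01(✓)  1-11(✓)  10-0(✓)  10-1(✓)  100-(✓)  101-(✓)  11-1(✓)  110-(✓)
size-2^2 implicants → --01  -0-0(✓)  -0-1(✓)  -00-(✓)  -01-(✓)  00--(✓)  1--1  1-0-  10--(✓)
size-2^3 implicants → -0--
Unchecked terms (primes): --01, -0--, 1--1, 1-0-
Minterm coverage:
  m0 ⊆ -0-- [E]
  m1 ⊆ --01,-0--
  m3 ⊆ -0-- [E]
  m5 ⊆ --01 [E]
  m8 ⊆ -0--,1-0-
  m9 ⊆ --01,-0--,1--1,1-0-
  m10 ⊆ -0-- [E]
  m12 ⊆ 1-0- [E]
E = {--01, -0--, 1-0-}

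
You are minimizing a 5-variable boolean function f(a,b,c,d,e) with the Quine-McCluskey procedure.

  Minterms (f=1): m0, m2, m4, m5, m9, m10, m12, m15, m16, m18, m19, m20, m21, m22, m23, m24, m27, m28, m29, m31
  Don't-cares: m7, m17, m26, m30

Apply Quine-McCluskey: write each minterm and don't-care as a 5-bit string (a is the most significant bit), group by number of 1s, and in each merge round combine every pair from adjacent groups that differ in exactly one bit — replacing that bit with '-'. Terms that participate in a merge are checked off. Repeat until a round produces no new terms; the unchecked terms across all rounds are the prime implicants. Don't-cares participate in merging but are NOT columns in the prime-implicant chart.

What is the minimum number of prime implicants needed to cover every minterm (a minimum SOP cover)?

9

size-2^0 implicants → 00000(✓)  00010(✓)  00100(✓)  00101(✓)  00111(✓)  01001  01010(✓)  01100(✓)  01111(✓)  10000(✓)  10001(✓)  10010(✓)  10011(✓)  10100(✓)  10101(✓)  10110(✓)  10111(✓)  11000(✓)  11010(✓)  11011(✓)  11100(✓)  11101(✓)  11110(✓)  11111(✓)
size-2^1 implicants → -0000(✓)  -0010(✓)  -0100(✓)  -0101(✓)  -0111(✓)  -1010(✓)  -1100(✓)  -1111(✓)  0-010(✓)  0-100(✓)  0-111(✓)  00-00(✓)  000-0(✓)  001-1(✓)  0010-(✓)  1-000(✓)  1-010(✓)  1-011(✓)  1-100(✓)  1-101(✓)  1-110(✓)  1-111(✓)  10-00(✓)  10-01(✓)  10-10(✓)  10-11(✓)  100-0(✓)  100-1(✓)  1000-(✓)  1001-(✓)  101-0(✓)  101-1(✓)  1010-(✓)  1011-(✓)  11-00(✓)  11-10(✓)  11-11(✓)  110-0(✓)  1101-(✓)  111-0(✓)  111-1(✓)  1110-(✓)  1111-(✓)
size-2^2 implicants → --010  --100  --111  -0-00  -00-0  -01-1  -010-  1--00(✓)  1--10(✓)  1--11(✓)  1-0-0(✓)  1-01-(✓)  1-1-0(✓)  1-1-1(✓)  1-10-(✓)  1-11-(✓)  10--0(✓)  10--1(✓)  10-0-(✓)  10-1-(✓)  100--(✓)  101--(✓)  11--0(✓)  11-1-(✓)  111--(✓)
size-2^3 implicants → 1---0  1--1-  1-1--  10---
Unchecked terms (primes): --010, --100, --111, -0-00, -00-0, -01-1, -010-, 01001, 1---0, 1--1-, 1-1--, 10---
Minterm coverage:
  m0 ⊆ -0-00,-00-0
  m2 ⊆ --010,-00-0
  m4 ⊆ --100,-0-00,-010-
  m5 ⊆ -01-1,-010-
  m9 ⊆ 01001 [E]
  m10 ⊆ --010 [E]
  m12 ⊆ --100 [E]
  m15 ⊆ --111 [E]
  m16 ⊆ -0-00,-00-0,1---0,10---
  m18 ⊆ --010,-00-0,1---0,1--1-,10---
  m19 ⊆ 1--1-,10---
  m20 ⊆ --100,-0-00,-010-,1---0,1-1--,10---
  m21 ⊆ -01-1,-010-,1-1--,10---
  m22 ⊆ 1---0,1--1-,1-1--,10---
  m23 ⊆ --111,-01-1,1--1-,1-1--,10---
  m24 ⊆ 1---0 [E]
  m27 ⊆ 1--1- [E]
  m28 ⊆ --100,1---0,1-1--
  m29 ⊆ 1-1-- [E]
  m31 ⊆ --111,1--1-,1-1--
E = {--010, --100, --111, 01001, 1---0, 1--1-, 1-1--}
Petrick residual → -0-00, -01-1
Cover = c'de' + cd'e' + cde + b'd'e' + b'ce + a'bc'd'e + ae' + ad + ac  |cover|=9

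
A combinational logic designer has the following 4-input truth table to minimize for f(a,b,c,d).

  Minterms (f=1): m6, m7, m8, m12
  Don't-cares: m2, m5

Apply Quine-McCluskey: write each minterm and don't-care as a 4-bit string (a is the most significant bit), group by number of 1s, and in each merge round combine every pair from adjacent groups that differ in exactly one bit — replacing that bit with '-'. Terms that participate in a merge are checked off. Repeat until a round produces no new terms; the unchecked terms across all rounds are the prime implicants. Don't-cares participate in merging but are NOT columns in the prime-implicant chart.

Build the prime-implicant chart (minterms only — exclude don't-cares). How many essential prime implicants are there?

Round 0: 0010✓ 0101✓ 0110✓ 0111✓ 1000✓ 1100✓
Round 1: 0-10 01-1 011- 1-00
PIs = {0-10, 01-1, 011-, 1-00}
Coverage chart:
  m6: 0-10,011-
  m7: 01-1,011-
  m8: 1-00 ←essential
  m12: 1-00 ←essential
Essential: 1-00

1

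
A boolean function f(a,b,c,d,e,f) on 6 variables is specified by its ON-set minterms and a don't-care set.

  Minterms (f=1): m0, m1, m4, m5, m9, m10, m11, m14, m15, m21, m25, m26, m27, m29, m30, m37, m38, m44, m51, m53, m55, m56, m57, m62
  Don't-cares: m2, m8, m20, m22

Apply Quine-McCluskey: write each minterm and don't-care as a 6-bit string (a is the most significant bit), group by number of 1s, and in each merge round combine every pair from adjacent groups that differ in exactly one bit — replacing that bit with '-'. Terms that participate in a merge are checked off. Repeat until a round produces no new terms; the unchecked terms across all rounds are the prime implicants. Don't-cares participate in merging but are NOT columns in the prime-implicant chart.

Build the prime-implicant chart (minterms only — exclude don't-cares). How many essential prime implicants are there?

size-2^0 implicants → 000000(✓)  000001(✓)  000010(✓)  000100(✓)  000101(✓)  001000(✓)  001001(✓)  001010(✓)  001011(✓)  001110(✓)  001111(✓)  010100(✓)  010101(✓)  010110(✓)  011001(✓)  011010(✓)  011011(✓)  011101(✓)  011110(✓)  100101(✓)  100110  101100  110011(✓)  110101(✓)  110111(✓)  111000(✓)  111001(✓)  111110(✓)
size-2^1 implicants → -00101(✓)  -10101(✓)  -11001  -11110  0-0100(✓)  0-0101(✓)  0-1001(✓)  0-1010(✓)  0-1011(✓)  0-1110(✓)  00-000(✓)  00-001(✓)  00-010(✓)  000-00(✓)  000-01(✓)  0000-0(✓)  00000-(✓)  00010-(✓)  001-10(✓)  001-11(✓)  0010-0(✓)  0010-1(✓)  00100-(✓)  00101-(✓)  00111-(✓)  01-101  01-110  0101-0  01010-(✓)  011-01  011-10(✓)  0110-1(✓)  01101-(✓)  1-0101(✓)  110-11  1101-1  11100-
size-2^2 implicants → --0101  0-010-  0-1-10  0-10-1  0-101-  00-0-0  00-00-  000-0-  001-1-  0010--
Unchecked terms (primes): --0101, -11001, -11110, 0-010-, 0-1-10, 0-10-1, 0-101-, 00-0-0, 00-00-, 000-0-, 001-1-, 0010--, 01-101, 01-110, 0101-0, 011-01, 100110, 101100, 110-11, 1101-1, 11100-
Minterm coverage:
  m0 ⊆ 00-0-0,00-00-,000-0-
  m1 ⊆ 00-00-,000-0-
  m4 ⊆ 0-010-,000-0-
  m5 ⊆ --0101,0-010-,000-0-
  m9 ⊆ 0-10-1,00-00-,0010--
  m10 ⊆ 0-1-10,0-101-,00-0-0,001-1-,0010--
  m11 ⊆ 0-10-1,0-101-,001-1-,0010--
  m14 ⊆ 0-1-10,001-1-
  m15 ⊆ 001-1- [E]
  m21 ⊆ --0101,0-010-,01-101
  m25 ⊆ -11001,0-10-1,011-01
  m26 ⊆ 0-1-10,0-101-
  m27 ⊆ 0-10-1,0-101-
  m29 ⊆ 01-101,011-01
  m30 ⊆ -11110,0-1-10,01-110
  m37 ⊆ --0101 [E]
  m38 ⊆ 100110 [E]
  m44 ⊆ 101100 [E]
  m51 ⊆ 110-11 [E]
  m53 ⊆ --0101,1101-1
  m55 ⊆ 110-11,1101-1
  m56 ⊆ 11100- [E]
  m57 ⊆ -11001,11100-
  m62 ⊆ -11110 [E]
E = {--0101, -11110, 001-1-, 100110, 101100, 110-11, 11100-}

7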